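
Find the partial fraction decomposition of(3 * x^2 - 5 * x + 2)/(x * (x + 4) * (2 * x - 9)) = 161/(153*(2*x - 9)) + 35/(34*(x + 4)) - 1/(18*x)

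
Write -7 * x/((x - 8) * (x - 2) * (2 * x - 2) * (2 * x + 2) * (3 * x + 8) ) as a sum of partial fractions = 27/(1760*(3*x + 8)) - 7/(1080*(x + 1)) - 1/(88*(x - 1)) + 1/(72*(x - 2)) - 1/(864*(x - 8))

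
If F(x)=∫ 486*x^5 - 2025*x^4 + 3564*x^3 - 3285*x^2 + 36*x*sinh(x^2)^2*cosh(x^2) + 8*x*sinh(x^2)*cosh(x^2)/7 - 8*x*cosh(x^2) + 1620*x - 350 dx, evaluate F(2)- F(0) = -4*sinh(4) + 2*sinh(4)^2/7 + 260 + 6*sinh(4)^3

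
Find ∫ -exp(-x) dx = exp(-x) + C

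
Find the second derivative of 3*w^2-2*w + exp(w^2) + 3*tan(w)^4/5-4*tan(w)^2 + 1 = 4*w^2*exp(w^2) + 2*exp(w^2) + 12*tan(w)^6 - 24*tan(w)^4/5 - 124*tan(w)^2/5 - 2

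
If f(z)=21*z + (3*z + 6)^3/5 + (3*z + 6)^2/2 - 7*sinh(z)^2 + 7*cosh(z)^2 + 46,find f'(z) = 81*z^2/5 + 369*z/5 + 519/5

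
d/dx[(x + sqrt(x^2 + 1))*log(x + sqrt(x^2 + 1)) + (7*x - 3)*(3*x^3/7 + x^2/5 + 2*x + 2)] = (420*x^3*sqrt(x^2 + 1) + 12*x^2*sqrt(x^2 + 1) + 938*x*sqrt(x^2 + 1) + 35*x*log(x + sqrt(x^2 + 1)) + 35*x + 35*sqrt(x^2 + 1)*log(x + sqrt(x^2 + 1)) + 315*sqrt(x^2 + 1))/(35*sqrt(x^2 + 1))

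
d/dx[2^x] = 2^x*log(2)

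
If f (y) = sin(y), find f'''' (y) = sin(y)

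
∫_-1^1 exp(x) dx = E - exp(-1)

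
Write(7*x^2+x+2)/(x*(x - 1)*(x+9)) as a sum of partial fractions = 56/(9*(x + 9)) + 1/(x - 1) - 2/(9*x)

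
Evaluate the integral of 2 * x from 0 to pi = pi^2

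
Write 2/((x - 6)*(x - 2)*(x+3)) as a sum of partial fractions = 2/(45*(x + 3)) - 1/(10*(x - 2)) + 1/(18*(x - 6))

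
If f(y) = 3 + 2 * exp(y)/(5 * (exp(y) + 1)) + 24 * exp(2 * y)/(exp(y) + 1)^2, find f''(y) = (-242*exp(3*y) + 480*exp(2*y) + 2*exp(y))/(5*exp(4*y) + 20*exp(3*y) + 30*exp(2*y) + 20*exp(y) + 5)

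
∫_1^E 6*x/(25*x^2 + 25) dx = -3*log(2)/25 + 3*log(1 + exp(2))/25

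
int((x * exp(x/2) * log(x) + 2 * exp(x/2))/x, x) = 2*exp(x/2)*log(x) + C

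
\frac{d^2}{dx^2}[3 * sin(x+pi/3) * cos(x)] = -6*sin(2*x + pi/3)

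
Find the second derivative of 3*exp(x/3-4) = exp(x/3 - 4)/3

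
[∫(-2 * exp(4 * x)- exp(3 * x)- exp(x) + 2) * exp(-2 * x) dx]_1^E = -(-exp(-E) + exp(E))^2 - exp(E) - exp(-1) + exp(-E) + E + (E - exp(-1))^2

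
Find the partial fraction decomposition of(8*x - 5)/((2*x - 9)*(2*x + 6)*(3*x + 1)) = 69/(464*(3*x + 1)) + 62/(435*(2*x - 9)) - 29/(240*(x + 3))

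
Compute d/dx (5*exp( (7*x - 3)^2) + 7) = 490*x*exp(49*x^2 - 42*x + 9) - 210*exp(49*x^2 - 42*x + 9)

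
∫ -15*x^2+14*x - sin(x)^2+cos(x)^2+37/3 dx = -5*x^3 + 7*x^2 + 37*x/3 + sin(2*x)/2 + C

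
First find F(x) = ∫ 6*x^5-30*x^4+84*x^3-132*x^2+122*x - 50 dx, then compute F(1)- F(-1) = -200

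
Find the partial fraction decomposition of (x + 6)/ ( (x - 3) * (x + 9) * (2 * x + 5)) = -14/(143*(2*x + 5)) - 1/(52*(x + 9)) + 3/(44*(x - 3))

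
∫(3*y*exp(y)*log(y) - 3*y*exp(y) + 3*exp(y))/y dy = 3*(log(y) - 1)*exp(y) + C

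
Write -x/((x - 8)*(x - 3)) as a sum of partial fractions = 3/(5*(x - 3)) - 8/(5*(x - 8))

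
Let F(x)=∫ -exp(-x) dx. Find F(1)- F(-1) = -E + exp(-1)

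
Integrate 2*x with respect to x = x^2 + C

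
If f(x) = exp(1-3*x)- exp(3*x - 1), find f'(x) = (-3*exp(6*x - 2) - 3)*exp(1 - 3*x)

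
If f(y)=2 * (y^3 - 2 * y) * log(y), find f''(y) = (12*y^2*log(y) + 10*y^2 - 4)/y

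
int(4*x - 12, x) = 2*x^2 - 12*x + C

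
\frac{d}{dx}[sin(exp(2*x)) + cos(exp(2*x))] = 2*sqrt(2)*exp(2*x)*cos(exp(2*x) + pi/4)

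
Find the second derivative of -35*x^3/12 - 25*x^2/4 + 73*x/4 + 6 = -35*x/2 - 25/2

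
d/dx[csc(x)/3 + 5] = -cot(x)*csc(x)/3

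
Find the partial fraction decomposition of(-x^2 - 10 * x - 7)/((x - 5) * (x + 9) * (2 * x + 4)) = 1/(98*(x + 9)) - 9/(98*(x + 2)) - 41/(98*(x - 5))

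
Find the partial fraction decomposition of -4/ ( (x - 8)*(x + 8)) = 1/(4*(x + 8)) - 1/(4*(x - 8))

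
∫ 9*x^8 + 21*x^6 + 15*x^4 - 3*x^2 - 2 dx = x^9 + 3*x^7 + 3*x^5 - x^3 - 2*x + C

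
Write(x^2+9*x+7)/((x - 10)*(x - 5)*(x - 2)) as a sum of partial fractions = 29/(24*(x - 2)) - 77/(15*(x - 5)) + 197/(40*(x - 10))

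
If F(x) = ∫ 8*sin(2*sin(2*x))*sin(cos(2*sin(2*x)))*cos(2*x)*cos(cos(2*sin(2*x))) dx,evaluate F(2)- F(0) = -cos(2)/2 + cos(2*cos(2*sin(4)))/2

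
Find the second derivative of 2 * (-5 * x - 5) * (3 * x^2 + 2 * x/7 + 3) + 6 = -180*x - 460/7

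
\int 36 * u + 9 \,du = 18*u^2 + 9*u + C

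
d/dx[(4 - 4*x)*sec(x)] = -4*x*tan(x)*sec(x) + 4*tan(x)*sec(x) - 4*sec(x)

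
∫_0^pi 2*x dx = pi^2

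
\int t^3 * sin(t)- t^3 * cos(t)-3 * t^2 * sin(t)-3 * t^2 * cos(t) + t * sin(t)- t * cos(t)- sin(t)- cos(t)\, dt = -sqrt(2)*t*(t^2 + 1)*sin(t + pi/4) + C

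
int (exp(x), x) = exp(x) + C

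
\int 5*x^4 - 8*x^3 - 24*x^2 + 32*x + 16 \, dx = x^5 - 2*x^4 - 8*x^3 + 16*x^2 + 16*x + C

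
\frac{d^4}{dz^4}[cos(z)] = cos(z)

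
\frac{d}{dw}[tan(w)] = cos(w)^(-2)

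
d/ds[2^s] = 2^s*log(2)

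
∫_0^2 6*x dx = 12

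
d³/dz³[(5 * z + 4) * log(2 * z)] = (8 - 5*z)/z^3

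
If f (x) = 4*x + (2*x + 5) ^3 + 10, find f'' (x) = 48*x + 120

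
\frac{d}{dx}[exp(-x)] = -exp(-x)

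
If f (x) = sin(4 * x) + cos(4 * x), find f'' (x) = -16*sin(4*x) - 16*cos(4*x)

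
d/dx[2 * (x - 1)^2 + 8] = 4*x - 4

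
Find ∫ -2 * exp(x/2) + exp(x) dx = (exp(x/2) - 2)^2 + C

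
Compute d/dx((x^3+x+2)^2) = 6*x^5 + 8*x^3 + 12*x^2 + 2*x + 4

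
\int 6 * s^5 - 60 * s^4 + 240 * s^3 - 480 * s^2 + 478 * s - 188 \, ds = s^6 - 12*s^5 + 60*s^4 - 160*s^3 + 239*s^2 - 188*s + C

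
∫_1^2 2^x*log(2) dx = 2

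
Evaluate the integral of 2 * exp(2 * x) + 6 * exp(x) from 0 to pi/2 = -16 + (3 + exp(pi/2))^2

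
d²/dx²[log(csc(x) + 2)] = (-2*sin(x) + 4/sin(x) + sin(x)^(-2))/(2*sin(x) + 1)^2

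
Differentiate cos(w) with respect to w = -sin(w)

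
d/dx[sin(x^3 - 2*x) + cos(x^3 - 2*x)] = -3*x^2*sin(x^3 - 2*x) + 3*x^2*cos(x^3 - 2*x) + 2*sin(x^3 - 2*x) - 2*cos(x^3 - 2*x)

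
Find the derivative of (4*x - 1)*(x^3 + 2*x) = 16*x^3 - 3*x^2 + 16*x - 2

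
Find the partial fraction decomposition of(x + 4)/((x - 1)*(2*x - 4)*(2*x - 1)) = 3/(2*x - 1) - 5/(2*(x - 1)) + 1/(x - 2)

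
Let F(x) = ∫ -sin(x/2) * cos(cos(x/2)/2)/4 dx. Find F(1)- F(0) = -sin(1/2) + sin(cos(1/2)/2)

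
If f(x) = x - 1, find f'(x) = 1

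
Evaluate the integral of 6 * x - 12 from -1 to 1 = -24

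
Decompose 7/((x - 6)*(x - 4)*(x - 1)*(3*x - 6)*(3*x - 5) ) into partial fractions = -27/(26*(3*x - 5)) + 7/(90*(x - 1)) + 7/(24*(x - 2)) - 1/(36*(x - 4)) + 7/(1560*(x - 6))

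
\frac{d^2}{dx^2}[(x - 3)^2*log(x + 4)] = (2*x^2*log(x + 4) + 3*x^2 + 16*x*log(x + 4) + 10*x + 32*log(x + 4) - 57)/(x^2 + 8*x + 16)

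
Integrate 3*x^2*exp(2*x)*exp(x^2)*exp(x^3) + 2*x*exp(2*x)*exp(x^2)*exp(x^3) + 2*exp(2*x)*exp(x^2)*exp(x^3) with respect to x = exp(x*(x^2 + x + 2)) + C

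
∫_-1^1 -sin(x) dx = 0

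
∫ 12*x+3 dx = 6*x^2 + 3*x + C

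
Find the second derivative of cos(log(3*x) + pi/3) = sqrt(2)*sin(log(x) + pi/12 + log(3))/x^2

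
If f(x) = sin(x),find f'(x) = cos(x)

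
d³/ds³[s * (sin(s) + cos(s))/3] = s*sin(s)/3 - s*cos(s)/3 - sin(s) - cos(s)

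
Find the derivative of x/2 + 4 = 1/2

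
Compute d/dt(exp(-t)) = -exp(-t)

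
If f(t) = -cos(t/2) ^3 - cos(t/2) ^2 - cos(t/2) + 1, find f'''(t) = 27*sin(t/2)^3/8 - 11*sin(t/2)/4 - sin(t)/2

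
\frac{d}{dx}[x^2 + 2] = 2*x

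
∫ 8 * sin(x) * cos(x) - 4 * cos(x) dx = (2*sin(x) - 1)^2 + C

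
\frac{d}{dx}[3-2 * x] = -2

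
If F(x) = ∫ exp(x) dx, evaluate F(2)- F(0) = -1 + exp(2)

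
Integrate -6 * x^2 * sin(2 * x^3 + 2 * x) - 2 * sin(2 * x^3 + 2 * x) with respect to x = cos(2*x*(x^2 + 1)) + C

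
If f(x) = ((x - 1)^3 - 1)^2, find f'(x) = 6*x^5 - 30*x^4 + 60*x^3 - 66*x^2 + 42*x - 12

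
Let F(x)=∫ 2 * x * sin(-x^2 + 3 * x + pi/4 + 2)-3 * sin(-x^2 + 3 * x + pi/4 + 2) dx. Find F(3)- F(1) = cos(pi/4 + 2) - cos(pi/4 + 4)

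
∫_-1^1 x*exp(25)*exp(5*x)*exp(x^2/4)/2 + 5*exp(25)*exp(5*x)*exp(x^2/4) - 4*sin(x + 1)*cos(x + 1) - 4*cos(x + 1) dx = -exp(81/4) - 4*sin(2) - 1 + cos(4) + exp(121/4)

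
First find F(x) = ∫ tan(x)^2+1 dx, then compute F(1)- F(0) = tan(1)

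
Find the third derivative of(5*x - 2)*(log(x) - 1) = (-5*x - 4)/x^3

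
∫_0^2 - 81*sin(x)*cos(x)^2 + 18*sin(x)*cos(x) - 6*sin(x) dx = -24 + 6*cos(2) + 27*cos(2)^3 - 9*cos(2)^2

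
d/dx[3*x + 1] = 3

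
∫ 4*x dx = 2*x^2 + C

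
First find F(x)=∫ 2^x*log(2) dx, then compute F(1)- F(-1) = 3/2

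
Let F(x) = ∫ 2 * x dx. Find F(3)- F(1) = 8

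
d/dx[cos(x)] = -sin(x)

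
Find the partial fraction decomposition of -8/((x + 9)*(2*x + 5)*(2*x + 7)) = 8/(11*(2*x + 7)) - 8/(13*(2*x + 5)) - 8/(143*(x + 9))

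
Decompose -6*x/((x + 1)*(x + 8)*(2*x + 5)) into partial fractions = -20/(11*(2*x + 5)) + 48/(77*(x + 8)) + 2/(7*(x + 1))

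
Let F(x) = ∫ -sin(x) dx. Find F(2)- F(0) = -1 + cos(2)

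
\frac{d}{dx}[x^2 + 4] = 2*x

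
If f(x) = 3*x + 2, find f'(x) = 3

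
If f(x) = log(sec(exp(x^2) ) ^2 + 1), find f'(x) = -4*x*exp(x^2)*tan(exp(x^2))/(sin(exp(x^2))^2 - 2)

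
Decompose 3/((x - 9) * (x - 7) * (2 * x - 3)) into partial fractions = 4/(55*(2*x - 3)) - 3/(22*(x - 7)) + 1/(10*(x - 9))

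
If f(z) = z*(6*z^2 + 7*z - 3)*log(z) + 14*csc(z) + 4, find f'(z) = 18*z^2*log(z) + 6*z^2 + 14*z*log(z) + 7*z - 3*log(z) - 14*cot(z)*csc(z) - 3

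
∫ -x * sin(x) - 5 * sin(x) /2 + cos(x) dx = (x + 5/2)*cos(x) + C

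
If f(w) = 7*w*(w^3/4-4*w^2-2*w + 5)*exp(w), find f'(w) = 7*w^4*exp(w)/4 - 21*w^3*exp(w) - 98*w^2*exp(w) + 7*w*exp(w) + 35*exp(w)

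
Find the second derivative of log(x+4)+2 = -1/(x^2 + 8*x + 16)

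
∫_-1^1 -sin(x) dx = 0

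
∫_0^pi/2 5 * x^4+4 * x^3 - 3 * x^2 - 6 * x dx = -2 + (-pi - pi^2/4 - 2)*(-pi^3/8 - 1 + pi/2 + pi^2/4)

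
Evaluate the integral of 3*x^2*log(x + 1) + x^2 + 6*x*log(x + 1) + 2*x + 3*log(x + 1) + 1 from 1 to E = -8*log(2) + (1 + E)^3*log(1 + E)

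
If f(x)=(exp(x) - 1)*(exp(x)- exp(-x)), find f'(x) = (2*exp(3*x) - exp(2*x) - 1)*exp(-x)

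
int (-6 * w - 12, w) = -3*w^2 - 12*w + C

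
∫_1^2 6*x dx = 9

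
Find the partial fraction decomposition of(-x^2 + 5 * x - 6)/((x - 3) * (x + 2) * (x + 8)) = -5/(3*(x + 8)) + 2/(3*(x + 2))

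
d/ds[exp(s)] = exp(s)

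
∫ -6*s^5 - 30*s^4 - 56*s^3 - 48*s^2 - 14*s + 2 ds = -s^6 - 6*s^5 - 14*s^4 - 16*s^3 - 7*s^2 + 2*s + C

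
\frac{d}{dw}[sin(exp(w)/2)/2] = exp(w)*cos(exp(w)/2)/4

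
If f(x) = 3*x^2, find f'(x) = 6*x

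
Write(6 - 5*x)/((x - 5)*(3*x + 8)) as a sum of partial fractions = -58/(23*(3*x + 8)) - 19/(23*(x - 5))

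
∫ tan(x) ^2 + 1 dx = tan(x) + C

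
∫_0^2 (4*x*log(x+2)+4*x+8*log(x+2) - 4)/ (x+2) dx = 12*log(2)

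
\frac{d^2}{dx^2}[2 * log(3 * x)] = -2/x^2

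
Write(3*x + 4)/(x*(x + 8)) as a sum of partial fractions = 5/(2*(x + 8)) + 1/(2*x)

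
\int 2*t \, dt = t^2 + C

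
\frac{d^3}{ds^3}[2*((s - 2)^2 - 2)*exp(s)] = 2*s^2*exp(s) + 4*s*exp(s) - 8*exp(s)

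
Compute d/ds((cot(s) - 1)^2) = 2*(1 - cos(s)/sin(s))/sin(s)^2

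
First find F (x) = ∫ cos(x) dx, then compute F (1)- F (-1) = 2*sin(1)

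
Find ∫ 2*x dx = x^2 + C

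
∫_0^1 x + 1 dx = 3/2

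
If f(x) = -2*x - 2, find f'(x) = -2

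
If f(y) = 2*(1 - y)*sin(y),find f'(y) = -2*y*cos(y) - 2*sin(y) + 2*cos(y)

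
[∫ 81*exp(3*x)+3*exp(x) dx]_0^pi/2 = -30 + 3*exp(pi/2) + 27*exp(3*pi/2)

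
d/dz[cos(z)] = -sin(z)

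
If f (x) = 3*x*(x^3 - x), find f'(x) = 12*x^3 - 6*x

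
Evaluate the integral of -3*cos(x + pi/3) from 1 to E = -3*sin(pi/3 + E) + 3*sin(1 + pi/3)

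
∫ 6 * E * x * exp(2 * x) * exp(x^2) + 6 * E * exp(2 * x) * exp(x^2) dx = 3*exp((x + 1)^2) + C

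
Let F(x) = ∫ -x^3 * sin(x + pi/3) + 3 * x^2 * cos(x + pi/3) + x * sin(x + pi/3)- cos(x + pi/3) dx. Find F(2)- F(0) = 6*cos(pi/3 + 2)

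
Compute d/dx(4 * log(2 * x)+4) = 4/x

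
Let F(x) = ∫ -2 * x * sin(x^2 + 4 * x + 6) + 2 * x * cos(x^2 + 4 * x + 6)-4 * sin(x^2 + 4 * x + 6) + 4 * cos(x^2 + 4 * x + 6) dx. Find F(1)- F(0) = sin(11) - cos(6) + cos(11) - sin(6)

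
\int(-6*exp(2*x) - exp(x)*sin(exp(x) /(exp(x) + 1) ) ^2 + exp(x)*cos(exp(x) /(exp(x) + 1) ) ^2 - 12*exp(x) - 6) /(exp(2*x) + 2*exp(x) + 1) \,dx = -6*x + sin(2*exp(x)/(exp(x) + 1))/2 + C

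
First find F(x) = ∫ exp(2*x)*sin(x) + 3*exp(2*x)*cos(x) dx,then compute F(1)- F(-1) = -(-sin(1) + cos(1))*exp(-2) + (cos(1) + sin(1))*exp(2)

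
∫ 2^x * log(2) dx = 2^x + C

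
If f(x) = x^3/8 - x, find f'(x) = 3*x^2/8 - 1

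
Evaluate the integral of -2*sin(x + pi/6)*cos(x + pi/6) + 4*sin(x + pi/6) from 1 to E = -(-2 + cos(pi/6 + 1))^2 + (-2 + cos(pi/6 + E))^2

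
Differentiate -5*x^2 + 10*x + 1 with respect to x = 10 - 10*x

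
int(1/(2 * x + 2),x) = log(x + 1)/2 + C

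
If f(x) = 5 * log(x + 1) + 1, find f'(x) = 5/(x + 1)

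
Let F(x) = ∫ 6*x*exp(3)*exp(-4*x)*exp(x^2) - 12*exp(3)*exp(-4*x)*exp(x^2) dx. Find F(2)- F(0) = -3*exp(3) + 3*exp(-1)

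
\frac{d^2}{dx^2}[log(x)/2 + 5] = -1/(2*x^2)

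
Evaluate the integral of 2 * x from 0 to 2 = 4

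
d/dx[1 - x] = -1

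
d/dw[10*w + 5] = 10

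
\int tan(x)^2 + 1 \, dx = tan(x) + C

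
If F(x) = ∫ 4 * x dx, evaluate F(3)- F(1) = 16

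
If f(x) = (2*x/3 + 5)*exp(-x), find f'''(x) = (-2*x - 9)*exp(-x)/3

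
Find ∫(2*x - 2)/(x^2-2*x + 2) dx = log((x - 1)^2 + 1) + C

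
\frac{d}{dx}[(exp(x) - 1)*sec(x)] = exp(x)*tan(x)*sec(x) + exp(x)*sec(x) - tan(x)*sec(x)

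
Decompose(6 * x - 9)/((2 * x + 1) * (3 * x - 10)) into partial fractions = 33/(23*(3*x - 10)) + 24/(23*(2*x + 1))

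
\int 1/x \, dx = log(2*x) + C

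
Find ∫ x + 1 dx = x^2/2 + x + C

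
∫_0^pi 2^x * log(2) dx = -1 + 2^pi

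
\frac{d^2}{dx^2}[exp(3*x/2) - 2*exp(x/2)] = 9*exp(3*x/2)/4 - exp(x/2)/2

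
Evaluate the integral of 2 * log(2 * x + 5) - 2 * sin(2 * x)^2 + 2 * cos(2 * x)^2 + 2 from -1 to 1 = -3*log(3) + sin(4) + 7*log(7)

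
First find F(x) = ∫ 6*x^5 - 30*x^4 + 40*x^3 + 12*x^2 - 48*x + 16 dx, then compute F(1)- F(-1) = 28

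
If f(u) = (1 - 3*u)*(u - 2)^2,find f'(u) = -9*u^2 + 26*u - 16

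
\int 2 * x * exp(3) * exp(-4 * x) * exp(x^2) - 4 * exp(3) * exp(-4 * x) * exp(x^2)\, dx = exp((x - 2)^2 - 1) + C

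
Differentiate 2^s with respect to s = 2^s*log(2)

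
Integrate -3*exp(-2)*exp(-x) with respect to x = 3*exp(-x - 2) + C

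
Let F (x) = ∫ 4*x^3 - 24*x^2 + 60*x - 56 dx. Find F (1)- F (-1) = -128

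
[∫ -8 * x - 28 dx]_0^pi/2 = -72 + 3*(4 - pi)*(pi/3 + 6)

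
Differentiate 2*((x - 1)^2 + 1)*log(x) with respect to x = (4*x^2*log(x) + 2*x^2 - 4*x*log(x) - 4*x + 4)/x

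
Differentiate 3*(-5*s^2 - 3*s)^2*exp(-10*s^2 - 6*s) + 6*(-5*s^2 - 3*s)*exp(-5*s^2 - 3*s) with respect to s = (-1500*s^5 - 2250*s^4 + 300*s^3*exp(5*s^2 + 3*s) - 780*s^3 + 270*s^2*exp(5*s^2 + 3*s) + 108*s^2 - 6*s*exp(5*s^2 + 3*s) + 54*s - 18*exp(5*s^2 + 3*s))*exp(-10*s^2 - 6*s)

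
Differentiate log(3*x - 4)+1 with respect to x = 3/(3*x - 4)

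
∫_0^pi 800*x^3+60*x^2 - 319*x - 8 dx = -24 + 4*(3 - 4*pi)*(-5*pi - 4) + (3 - 4*pi)^2*(-5*pi - 4)^2/2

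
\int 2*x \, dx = x^2 + C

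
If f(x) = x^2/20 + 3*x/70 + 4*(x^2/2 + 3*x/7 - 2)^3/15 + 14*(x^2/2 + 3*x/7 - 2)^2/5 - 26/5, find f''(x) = x^4 + 12*x^3/7 + 1098*x^2/245 + 5508*x/1715 - 731/98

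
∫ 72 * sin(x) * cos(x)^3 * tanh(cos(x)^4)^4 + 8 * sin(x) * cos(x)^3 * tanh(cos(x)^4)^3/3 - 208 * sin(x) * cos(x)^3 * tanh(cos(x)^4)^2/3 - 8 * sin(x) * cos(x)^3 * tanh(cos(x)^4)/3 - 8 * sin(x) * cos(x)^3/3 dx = (18*tanh(cos(x)^4)^2 + tanh(cos(x)^4) + 2)*tanh(cos(x)^4)/3 + C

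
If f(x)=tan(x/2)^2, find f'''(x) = 3*tan(x/2)^5 + 5*tan(x/2)^3 + 2*tan(x/2)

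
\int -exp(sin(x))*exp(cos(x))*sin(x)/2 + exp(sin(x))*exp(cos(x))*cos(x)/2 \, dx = exp(sqrt(2)*sin(x + pi/4))/2 + C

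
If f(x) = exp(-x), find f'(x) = -exp(-x)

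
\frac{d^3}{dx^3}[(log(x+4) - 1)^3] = (6*log(x + 4)^2 - 30*log(x + 4) + 30)/(x^3 + 12*x^2 + 48*x + 64)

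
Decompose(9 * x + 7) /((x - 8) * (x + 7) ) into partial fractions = 56/(15*(x + 7)) + 79/(15*(x - 8))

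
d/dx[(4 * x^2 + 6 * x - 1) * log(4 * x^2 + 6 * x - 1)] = 8*x*log(4*x^2 + 6*x - 1) + 8*x + 6*log(4*x^2 + 6*x - 1) + 6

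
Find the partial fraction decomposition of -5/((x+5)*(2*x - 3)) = -10/(13*(2*x - 3)) + 5/(13*(x + 5))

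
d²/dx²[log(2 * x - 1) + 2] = -4/(4*x^2 - 4*x + 1)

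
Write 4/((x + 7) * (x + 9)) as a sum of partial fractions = -2/(x + 9) + 2/(x + 7)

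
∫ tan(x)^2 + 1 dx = tan(x) + C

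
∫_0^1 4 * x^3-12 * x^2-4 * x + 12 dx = 7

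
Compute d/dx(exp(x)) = exp(x)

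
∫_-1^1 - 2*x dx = 0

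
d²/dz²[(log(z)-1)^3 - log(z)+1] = (-3*log(z)^2 + 12*log(z) - 8)/z^2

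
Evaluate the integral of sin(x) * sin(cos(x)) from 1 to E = -cos(cos(1)) + cos(cos(E))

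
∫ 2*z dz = z^2 + C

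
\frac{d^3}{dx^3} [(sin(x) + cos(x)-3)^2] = -8*cos(2*x) + 6*sqrt(2)*cos(x + pi/4)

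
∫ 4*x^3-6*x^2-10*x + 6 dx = x^4 - 2*x^3 - 5*x^2 + 6*x + C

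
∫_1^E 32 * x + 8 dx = -25 + (1 + 4*E)^2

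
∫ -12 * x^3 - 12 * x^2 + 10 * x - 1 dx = -3*x^4 - 4*x^3 + 5*x^2 - x + C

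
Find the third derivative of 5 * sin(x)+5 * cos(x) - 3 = 5*sin(x) - 5*cos(x)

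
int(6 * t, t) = 3*t^2 + C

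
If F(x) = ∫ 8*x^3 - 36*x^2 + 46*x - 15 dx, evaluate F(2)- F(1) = 0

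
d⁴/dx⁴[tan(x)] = 24*tan(x)^5 + 40*tan(x)^3 + 16*tan(x)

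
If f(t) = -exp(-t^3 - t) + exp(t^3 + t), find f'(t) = (3*t^2*exp(2*t^3 + 2*t) + 3*t^2 + exp(2*t^3 + 2*t) + 1)*exp(-t^3 - t)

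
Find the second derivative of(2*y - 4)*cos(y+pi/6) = -2*y*cos(y + pi/6) + 4*sqrt(2)*cos(y + 5*pi/12)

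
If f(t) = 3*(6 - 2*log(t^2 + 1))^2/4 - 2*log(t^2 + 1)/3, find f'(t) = (36*t*log(t^2 + 1) - 112*t)/(3*t^2 + 3)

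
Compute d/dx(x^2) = 2*x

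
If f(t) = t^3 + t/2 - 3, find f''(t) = 6*t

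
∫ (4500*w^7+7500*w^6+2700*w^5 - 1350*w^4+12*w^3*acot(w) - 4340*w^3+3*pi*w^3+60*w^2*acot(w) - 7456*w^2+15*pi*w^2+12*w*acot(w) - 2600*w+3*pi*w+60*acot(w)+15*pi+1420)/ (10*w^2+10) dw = -25*w^3 - 25*w^2 + 20*w + (4*acot(w) + pi)*(3*w^2 + 30*w - 10)/20 + 3*(5*w^3 + 5*w^2 - 4*w - 5)^2 + C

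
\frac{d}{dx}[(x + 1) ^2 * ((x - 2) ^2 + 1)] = 4*x^3 - 6*x^2 - 4*x + 6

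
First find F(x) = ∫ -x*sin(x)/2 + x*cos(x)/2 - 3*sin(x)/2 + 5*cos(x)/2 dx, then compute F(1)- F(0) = -2 + 5*cos(1)/2 + 5*sin(1)/2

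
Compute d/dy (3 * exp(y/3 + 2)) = exp(y/3 + 2)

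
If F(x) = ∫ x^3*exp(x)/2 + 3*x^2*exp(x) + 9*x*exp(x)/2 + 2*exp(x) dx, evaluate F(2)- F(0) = -1/2 + 27*exp(2)/2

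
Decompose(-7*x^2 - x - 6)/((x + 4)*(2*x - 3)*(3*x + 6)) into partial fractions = -31/(77*(2*x - 3)) - 19/(11*(x + 4)) + 16/(21*(x + 2))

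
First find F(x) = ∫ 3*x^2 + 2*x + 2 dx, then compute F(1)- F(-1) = 6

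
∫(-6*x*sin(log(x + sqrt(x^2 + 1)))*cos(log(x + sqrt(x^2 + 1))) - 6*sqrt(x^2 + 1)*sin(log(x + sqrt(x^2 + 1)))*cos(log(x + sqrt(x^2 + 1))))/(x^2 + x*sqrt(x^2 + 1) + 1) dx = 3*cos(log(x + sqrt(x^2 + 1)))^2 + C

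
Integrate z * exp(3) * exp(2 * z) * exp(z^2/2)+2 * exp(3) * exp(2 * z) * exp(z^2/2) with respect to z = exp((z + 2)^2/2 + 1) + C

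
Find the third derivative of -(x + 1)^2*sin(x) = x^2*cos(x) + 6*x*sin(x) + 2*x*cos(x) + 6*sin(x) - 5*cos(x)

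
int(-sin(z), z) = cos(z) + C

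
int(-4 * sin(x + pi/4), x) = 4*cos(x + pi/4) + C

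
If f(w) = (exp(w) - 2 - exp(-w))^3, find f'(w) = (3*exp(6*w) - 12*exp(5*w) + 9*exp(4*w) + 9*exp(2*w) + 12*exp(w) + 3)*exp(-3*w)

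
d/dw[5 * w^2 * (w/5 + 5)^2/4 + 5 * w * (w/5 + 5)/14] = w^3/5 + 15*w^2/2 + 877*w/14 + 25/14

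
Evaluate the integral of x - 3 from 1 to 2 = -3/2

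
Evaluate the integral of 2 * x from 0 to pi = pi^2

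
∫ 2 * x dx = x^2 + C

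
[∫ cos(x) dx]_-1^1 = 2*sin(1)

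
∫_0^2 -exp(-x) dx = -1 + exp(-2)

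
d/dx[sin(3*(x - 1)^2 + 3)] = 6*(x - 1)*cos(3*(x^2 - 2*x + 2))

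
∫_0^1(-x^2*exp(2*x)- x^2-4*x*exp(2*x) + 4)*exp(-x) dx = -E + exp(-1)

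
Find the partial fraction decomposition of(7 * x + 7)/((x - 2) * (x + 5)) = 4/(x + 5) + 3/(x - 2)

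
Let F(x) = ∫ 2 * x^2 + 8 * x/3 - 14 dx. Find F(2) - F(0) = -52/3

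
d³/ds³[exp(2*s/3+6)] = 8*exp(2*s/3 + 6)/27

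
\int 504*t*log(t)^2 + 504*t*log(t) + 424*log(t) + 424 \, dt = 4*t*(63*t*log(t) + 106)*log(t) + C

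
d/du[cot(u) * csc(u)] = 1/sin(u) - 2/sin(u)^3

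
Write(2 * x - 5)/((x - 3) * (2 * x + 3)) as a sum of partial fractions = 16/(9*(2*x + 3)) + 1/(9*(x - 3))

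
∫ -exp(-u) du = exp(-u) + C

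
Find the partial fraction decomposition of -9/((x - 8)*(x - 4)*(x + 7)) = -3/(55*(x + 7)) + 9/(44*(x - 4)) - 3/(20*(x - 8))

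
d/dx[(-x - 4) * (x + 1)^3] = -4*x^3 - 21*x^2 - 30*x - 13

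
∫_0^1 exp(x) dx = -1 + E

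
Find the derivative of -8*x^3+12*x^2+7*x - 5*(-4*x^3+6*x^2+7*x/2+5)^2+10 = -480*x^5 + 1200*x^4 - 160*x^3 - 54*x^2 - 1397*x/2 - 168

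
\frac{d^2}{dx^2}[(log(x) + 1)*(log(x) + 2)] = (-2*log(x) - 1)/x^2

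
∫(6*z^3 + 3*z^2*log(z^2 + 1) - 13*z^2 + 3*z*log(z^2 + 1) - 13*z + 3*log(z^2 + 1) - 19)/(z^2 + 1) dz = -10*z + 3*(2*z + log(z^2 + 1) - 3)^2/4 - 5*log(z^2 + 1) + C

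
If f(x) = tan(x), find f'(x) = cos(x)^(-2)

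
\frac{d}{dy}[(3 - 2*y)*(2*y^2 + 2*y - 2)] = -12*y^2 + 4*y + 10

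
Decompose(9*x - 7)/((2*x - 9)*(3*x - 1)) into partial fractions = 12/(25*(3*x - 1)) + 67/(25*(2*x - 9))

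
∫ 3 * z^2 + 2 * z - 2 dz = z^3 + z^2 - 2*z + C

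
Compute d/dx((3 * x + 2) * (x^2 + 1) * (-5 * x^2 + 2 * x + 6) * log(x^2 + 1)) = -75*x^4*log(x^2 + 1) - 30*x^4 - 16*x^3*log(x^2 + 1) - 8*x^3 + 21*x^2*log(x^2 + 1) + 44*x^2 + 16*x*log(x^2 + 1) + 24*x + 22*log(x^2 + 1)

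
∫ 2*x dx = x^2 + C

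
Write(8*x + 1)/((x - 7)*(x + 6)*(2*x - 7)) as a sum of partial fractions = -116/(133*(2*x - 7)) - 47/(247*(x + 6)) + 57/(91*(x - 7))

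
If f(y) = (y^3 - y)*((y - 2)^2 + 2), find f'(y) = 5*y^4 - 16*y^3 + 15*y^2 + 8*y - 6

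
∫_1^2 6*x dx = 9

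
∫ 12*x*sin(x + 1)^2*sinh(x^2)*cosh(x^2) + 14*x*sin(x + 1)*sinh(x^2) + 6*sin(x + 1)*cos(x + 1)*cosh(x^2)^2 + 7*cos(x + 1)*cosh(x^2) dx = (3*sin(x + 1)*cosh(x^2) + 7)*sin(x + 1)*cosh(x^2) + C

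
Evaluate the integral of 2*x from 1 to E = -1 + exp(2)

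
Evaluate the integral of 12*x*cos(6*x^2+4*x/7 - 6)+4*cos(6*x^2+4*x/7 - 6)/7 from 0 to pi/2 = sin(6) + cos(3*(-pi^2/2 + pi/14 + 2))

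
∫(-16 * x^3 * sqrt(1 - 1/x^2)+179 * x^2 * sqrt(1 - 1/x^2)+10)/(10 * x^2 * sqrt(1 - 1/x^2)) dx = -4*x^2/5 + 179*x/10 + asec(x) + C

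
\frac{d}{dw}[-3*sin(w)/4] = -3*cos(w)/4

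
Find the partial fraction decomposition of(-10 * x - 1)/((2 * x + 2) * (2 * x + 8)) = -13/(4*(x + 4)) + 3/(4*(x + 1))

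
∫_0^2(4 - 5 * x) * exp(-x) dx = -1 + 11*exp(-2)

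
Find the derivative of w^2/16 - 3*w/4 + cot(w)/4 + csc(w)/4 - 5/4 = w/8 - cot(w)^2/4 - cot(w)*csc(w)/4 - 1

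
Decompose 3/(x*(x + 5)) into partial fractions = -3/(5*(x + 5)) + 3/(5*x)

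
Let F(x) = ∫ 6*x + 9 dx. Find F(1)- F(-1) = 18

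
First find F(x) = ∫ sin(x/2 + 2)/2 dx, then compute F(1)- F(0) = cos(2) - cos(5/2)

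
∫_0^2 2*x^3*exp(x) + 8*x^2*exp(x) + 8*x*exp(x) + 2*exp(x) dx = 2 + 30*exp(2)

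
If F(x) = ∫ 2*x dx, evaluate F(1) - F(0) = 1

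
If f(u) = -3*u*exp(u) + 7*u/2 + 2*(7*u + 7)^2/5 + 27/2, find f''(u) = -3*u*exp(u) - 6*exp(u) + 196/5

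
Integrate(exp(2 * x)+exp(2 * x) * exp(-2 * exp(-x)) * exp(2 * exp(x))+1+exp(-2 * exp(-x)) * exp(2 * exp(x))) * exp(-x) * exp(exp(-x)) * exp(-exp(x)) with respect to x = 2*sinh(2*sinh(x)) + C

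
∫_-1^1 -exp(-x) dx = -E + exp(-1)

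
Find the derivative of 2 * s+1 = 2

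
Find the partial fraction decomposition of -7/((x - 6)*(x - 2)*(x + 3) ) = -7/(45*(x + 3)) + 7/(20*(x - 2)) - 7/(36*(x - 6))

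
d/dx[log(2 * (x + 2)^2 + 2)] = (2*x + 4)/(x^2 + 4*x + 5)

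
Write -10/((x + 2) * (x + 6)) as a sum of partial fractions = 5/(2*(x + 6)) - 5/(2*(x + 2))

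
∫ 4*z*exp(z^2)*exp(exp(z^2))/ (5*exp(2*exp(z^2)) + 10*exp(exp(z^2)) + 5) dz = 2*(-9*exp(exp(z^2)) - 10)/(5*(exp(exp(z^2)) + 1)) + C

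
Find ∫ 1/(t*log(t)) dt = log(6*log(t)) + C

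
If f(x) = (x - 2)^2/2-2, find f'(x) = x - 2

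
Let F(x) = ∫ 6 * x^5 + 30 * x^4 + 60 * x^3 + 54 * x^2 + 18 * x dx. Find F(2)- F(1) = 627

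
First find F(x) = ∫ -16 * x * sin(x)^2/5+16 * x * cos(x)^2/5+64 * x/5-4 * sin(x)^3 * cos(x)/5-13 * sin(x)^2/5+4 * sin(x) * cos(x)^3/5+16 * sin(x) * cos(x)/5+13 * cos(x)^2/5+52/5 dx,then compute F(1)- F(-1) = 13*sin(2)/5 + 104/5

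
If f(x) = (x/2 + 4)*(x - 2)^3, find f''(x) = 6*x^2 + 6*x - 36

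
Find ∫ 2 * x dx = x^2 + C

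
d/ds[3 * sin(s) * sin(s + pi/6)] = 3*sin(2*s + pi/6)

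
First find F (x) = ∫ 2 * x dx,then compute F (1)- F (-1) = 0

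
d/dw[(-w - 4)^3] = -3*w^2 - 24*w - 48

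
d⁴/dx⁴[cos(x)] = cos(x)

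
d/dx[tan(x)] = cos(x)^(-2)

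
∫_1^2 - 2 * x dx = -3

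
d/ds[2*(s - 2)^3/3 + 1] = 2*s^2 - 8*s + 8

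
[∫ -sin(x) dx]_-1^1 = 0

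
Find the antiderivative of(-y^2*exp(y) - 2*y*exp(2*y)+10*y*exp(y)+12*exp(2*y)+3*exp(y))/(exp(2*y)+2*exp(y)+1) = ((-y^2 + 12*y - 9)*exp(y) - 3*exp(y) - 3)/(exp(y) + 1) + C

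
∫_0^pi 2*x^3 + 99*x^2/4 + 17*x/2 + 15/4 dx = 4 + (pi/4 + 4)*(-1 + pi + pi^2 + 2*pi^3)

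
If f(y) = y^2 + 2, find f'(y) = 2*y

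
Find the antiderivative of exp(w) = exp(w) + C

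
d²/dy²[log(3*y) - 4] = -1/y^2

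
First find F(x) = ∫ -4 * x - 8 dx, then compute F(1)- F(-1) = -16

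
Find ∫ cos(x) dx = sin(x) + C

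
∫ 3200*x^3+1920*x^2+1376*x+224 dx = 800*x^4 + 640*x^3 + 688*x^2 + 224*x + C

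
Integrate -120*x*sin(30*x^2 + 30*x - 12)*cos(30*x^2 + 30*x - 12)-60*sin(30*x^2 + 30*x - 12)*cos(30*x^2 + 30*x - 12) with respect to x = cos(30*x^2 + 30*x - 12)^2 + C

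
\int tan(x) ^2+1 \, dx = tan(x) + C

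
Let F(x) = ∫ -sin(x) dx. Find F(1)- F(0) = -1 + cos(1)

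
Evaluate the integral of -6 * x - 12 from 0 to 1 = -15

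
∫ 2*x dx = x^2 + C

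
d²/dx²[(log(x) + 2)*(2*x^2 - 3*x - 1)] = (4*x^2*log(x) + 14*x^2 - 3*x + 1)/x^2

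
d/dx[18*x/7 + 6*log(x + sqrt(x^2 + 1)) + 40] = (18*x^2 + 18*x*sqrt(x^2 + 1) + 42*x + 42*sqrt(x^2 + 1) + 18)/(7*x^2 + 7*x*sqrt(x^2 + 1) + 7)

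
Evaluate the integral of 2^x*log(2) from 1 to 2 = 2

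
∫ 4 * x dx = 2*x^2 + C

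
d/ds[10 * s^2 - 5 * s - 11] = 20*s - 5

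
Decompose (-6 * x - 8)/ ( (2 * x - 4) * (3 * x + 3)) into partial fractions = 1/(9*(x + 1)) - 10/(9*(x - 2))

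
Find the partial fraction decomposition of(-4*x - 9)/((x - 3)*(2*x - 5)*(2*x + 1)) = -1/(3*(2*x + 1)) + 19/(3*(2*x - 5)) - 3/(x - 3)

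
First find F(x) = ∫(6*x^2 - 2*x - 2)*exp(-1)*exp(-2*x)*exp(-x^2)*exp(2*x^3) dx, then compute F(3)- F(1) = -exp(-2) + exp(38)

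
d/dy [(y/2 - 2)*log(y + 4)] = (y*log(y + 4) + y + 4*log(y + 4) - 4)/(2*y + 8)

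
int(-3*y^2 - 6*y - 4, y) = -y^3 - 3*y^2 - 4*y + C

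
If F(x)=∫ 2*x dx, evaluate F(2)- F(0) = 4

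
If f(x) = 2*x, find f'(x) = 2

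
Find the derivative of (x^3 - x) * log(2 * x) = 3*x^2*log(x) + x^2 + 3*x^2*log(2) - log(x) - 1 - log(2)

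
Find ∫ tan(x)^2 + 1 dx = tan(x) + C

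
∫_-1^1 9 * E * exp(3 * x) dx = -3*exp(-2) + 3*exp(4)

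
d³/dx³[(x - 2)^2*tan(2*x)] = 48*x^2*tan(2*x)^4 + 64*x^2*tan(2*x)^2 + 16*x^2 - 192*x*tan(2*x)^4 + 48*x*tan(2*x)^3 - 256*x*tan(2*x)^2 + 48*x*tan(2*x) - 64*x + 192*tan(2*x)^4 - 96*tan(2*x)^3 + 268*tan(2*x)^2 - 96*tan(2*x) + 76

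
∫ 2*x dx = x^2 + C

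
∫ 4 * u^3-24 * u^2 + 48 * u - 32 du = u^4 - 8*u^3 + 24*u^2 - 32*u + C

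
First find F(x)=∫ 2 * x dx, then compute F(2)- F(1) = 3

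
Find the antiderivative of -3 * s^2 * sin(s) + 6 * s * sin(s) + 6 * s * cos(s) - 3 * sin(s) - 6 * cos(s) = 3*(s - 1)^2*cos(s) + C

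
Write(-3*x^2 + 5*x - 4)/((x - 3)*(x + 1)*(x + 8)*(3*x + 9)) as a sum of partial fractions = 236/(1155*(x + 8)) - 23/(90*(x + 3)) + 1/(14*(x + 1)) - 2/(99*(x - 3))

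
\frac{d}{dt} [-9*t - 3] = -9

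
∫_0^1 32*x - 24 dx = -8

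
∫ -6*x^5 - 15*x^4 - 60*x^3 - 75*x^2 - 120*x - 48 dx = -x^6 - 3*x^5 - 15*x^4 - 25*x^3 - 60*x^2 - 48*x + C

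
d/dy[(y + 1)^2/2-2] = y + 1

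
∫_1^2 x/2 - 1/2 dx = 1/4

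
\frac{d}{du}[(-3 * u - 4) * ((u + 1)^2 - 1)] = -9*u^2 - 20*u - 8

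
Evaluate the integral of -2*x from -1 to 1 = 0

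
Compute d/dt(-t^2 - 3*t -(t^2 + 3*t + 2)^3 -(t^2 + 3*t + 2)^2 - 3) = -6*t^5 - 45*t^4 - 136*t^3 - 207*t^2 - 160*t - 51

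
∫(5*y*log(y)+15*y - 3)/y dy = (5*y - 3)*(log(y) + 2) + C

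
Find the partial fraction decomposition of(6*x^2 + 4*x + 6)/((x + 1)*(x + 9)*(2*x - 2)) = 57/(20*(x + 9)) - 1/(4*(x + 1)) + 2/(5*(x - 1))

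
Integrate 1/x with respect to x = log(3*x) + C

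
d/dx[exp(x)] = exp(x)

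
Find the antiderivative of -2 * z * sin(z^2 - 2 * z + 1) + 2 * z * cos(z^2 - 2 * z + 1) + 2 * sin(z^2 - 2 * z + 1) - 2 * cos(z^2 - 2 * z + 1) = sin((z - 1)^2) + cos((z - 1)^2) + C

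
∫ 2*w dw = w^2 + C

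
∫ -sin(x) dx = cos(x) + C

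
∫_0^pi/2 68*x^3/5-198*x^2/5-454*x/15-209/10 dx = (3*pi/10 + 4)*(-5*pi^3/8 - 2*pi + pi^2/6 + 6) - 34 - pi^2/4 - pi/4 + 2*(-pi^2 - pi + 5)^2/5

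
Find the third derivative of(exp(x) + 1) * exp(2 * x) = 27*exp(3*x) + 8*exp(2*x)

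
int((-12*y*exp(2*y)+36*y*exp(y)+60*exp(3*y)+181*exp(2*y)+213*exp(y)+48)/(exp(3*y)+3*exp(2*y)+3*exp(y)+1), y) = (60*y*exp(2*y) + 132*y*exp(y) + 48*y + 55*exp(2*y) + 121*exp(y) + 44)/(exp(2*y) + 2*exp(y) + 1) + C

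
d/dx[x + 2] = 1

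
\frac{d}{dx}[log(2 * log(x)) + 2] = 1/(x*log(x))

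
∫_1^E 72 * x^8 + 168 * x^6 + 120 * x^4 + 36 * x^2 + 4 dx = -72 + 4*E + 4*exp(3) + (2*E + 2*exp(3))^3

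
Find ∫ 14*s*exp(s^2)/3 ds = 7*exp(s^2)/3 + C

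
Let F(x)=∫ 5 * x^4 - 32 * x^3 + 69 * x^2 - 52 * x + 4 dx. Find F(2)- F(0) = -8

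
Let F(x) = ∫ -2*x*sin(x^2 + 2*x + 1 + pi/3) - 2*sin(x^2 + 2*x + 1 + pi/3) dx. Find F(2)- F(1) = cos(pi/3 + 9) - cos(pi/3 + 4)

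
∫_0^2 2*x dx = 4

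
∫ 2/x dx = 2*log(x) + C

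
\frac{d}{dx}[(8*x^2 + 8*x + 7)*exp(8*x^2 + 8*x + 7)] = 128*x^3*exp(8*x^2 + 8*x + 7) + 192*x^2*exp(8*x^2 + 8*x + 7) + 192*x*exp(8*x^2 + 8*x + 7) + 64*exp(8*x^2 + 8*x + 7)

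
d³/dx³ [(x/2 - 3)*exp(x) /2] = x*exp(x)/4 - 3*exp(x)/4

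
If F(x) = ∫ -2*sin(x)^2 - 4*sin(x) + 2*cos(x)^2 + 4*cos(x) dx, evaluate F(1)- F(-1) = 4*(cos(1) + 2)*sin(1)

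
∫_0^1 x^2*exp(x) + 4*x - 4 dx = -4 + E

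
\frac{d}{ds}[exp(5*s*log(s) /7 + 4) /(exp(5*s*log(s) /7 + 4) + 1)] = (5*exp(5*s*log(s)/7 + 4)*log(s) + 5*exp(5*s*log(s)/7 + 4))/(7*exp(8)*exp(10*s*log(s)/7) + 14*exp(4)*exp(5*s*log(s)/7) + 7)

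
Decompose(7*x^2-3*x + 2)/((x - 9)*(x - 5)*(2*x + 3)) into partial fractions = 89/(273*(2*x + 3)) - 81/(26*(x - 5)) + 271/(42*(x - 9))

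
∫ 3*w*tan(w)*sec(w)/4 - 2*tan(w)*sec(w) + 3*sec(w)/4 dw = (3*w/4 - 2)*sec(w) + C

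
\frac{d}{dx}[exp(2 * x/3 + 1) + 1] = 2*exp(2*x/3 + 1)/3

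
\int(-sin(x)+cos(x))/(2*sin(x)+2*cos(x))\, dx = log(sin(x + pi/4))/2 + C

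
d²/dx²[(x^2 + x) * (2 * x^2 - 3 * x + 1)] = 24*x^2 - 6*x - 4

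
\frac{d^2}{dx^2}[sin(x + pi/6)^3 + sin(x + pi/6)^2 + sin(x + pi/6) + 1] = -3*sin(x + pi/6)^3 - 2*sin(x + pi/6)^2 + 6*sin(x + pi/6)*cos(x + pi/6)^2 - sin(x + pi/6) + 2*cos(x + pi/6)^2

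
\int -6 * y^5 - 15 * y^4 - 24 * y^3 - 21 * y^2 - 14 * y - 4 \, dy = -y^6 - 3*y^5 - 6*y^4 - 7*y^3 - 7*y^2 - 4*y + C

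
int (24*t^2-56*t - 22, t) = 8*t^3 - 28*t^2 - 22*t + C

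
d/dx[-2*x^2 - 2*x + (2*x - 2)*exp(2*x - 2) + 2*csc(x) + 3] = 4*x*exp(2*x - 2) - 4*x - 2*exp(2*x - 2) - 2*cot(x)*csc(x) - 2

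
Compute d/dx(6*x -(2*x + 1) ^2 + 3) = 2 - 8*x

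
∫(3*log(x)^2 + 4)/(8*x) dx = (log(x)^2 + 4)*log(x)/8 + C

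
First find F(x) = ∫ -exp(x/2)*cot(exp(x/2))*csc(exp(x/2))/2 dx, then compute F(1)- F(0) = -csc(1) + csc(exp(1/2))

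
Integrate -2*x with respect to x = -x^2 + C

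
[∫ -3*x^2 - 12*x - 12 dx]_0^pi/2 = (-2 - pi/2)^3 + 8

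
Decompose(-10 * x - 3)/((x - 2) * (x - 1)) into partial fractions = 13/(x - 1) - 23/(x - 2)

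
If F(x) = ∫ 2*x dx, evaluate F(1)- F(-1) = 0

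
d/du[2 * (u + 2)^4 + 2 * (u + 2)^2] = 8*u^3 + 48*u^2 + 100*u + 72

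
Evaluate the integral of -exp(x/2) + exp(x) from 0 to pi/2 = (-1 + exp(pi/4))^2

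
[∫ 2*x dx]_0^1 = 1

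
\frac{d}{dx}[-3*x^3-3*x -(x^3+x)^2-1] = -6*x^5 - 8*x^3 - 9*x^2 - 2*x - 3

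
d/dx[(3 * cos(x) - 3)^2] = 18*(1 - cos(x))*sin(x)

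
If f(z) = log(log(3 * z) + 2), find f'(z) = 1/(z*log(z) + z*log(3) + 2*z)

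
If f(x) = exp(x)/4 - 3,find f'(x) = exp(x)/4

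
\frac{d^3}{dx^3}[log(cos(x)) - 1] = -2*sin(x)/cos(x)^3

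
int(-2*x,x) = -x^2 + C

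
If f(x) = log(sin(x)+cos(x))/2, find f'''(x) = cos(x + pi/4)/sin(x + pi/4)^3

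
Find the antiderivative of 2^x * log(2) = 2^x + C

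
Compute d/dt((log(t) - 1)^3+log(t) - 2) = (3*log(t)^2 - 6*log(t) + 4)/t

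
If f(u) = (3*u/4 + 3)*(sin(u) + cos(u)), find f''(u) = -3*sqrt(2)*u*sin(u + pi/4)/4 - 9*sin(u)/2 - 3*cos(u)/2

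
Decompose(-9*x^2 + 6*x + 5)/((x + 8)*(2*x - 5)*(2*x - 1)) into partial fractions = -23/(136*(2*x - 1)) - 145/(168*(2*x - 5)) - 619/(357*(x + 8))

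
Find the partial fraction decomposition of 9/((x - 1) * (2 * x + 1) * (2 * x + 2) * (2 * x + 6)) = -6/(5*(2*x + 1)) - 9/(160*(x + 3)) + 9/(16*(x + 1)) + 3/(32*(x - 1))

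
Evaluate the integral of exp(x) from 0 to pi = -1 + exp(pi)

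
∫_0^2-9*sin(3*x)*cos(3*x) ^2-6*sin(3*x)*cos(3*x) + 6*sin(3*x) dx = (-2 + cos(6)^2 + cos(6))*cos(6)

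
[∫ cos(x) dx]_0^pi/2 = 1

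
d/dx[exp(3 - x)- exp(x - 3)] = (-exp(2*x - 6) - 1)*exp(3 - x)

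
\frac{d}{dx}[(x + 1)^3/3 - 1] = x^2 + 2*x + 1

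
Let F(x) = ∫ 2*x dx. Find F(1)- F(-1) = 0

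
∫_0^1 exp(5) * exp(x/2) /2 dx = -exp(5) + exp(11/2)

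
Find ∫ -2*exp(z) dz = -2*exp(z) + C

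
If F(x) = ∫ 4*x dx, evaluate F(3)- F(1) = 16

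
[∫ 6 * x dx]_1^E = -3 + 3*exp(2)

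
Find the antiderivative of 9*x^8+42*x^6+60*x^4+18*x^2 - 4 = x^9 + 6*x^7 + 12*x^5 + 6*x^3 - 4*x + C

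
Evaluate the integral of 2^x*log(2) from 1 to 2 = 2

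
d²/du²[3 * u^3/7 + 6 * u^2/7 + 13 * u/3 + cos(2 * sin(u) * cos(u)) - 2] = 18*u/7 - 4*(1 - cos(2*u))^2*cos(sin(2*u)) - 2*cos(2*u - sin(2*u)) - 6*cos(2*u + sin(2*u)) + 4*cos(sin(2*u)) + 12/7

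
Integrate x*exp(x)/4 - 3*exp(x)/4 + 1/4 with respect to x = (x - 4)*(exp(x) + 1)/4 + C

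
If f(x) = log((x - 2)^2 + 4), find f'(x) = (2*x - 4)/(x^2 - 4*x + 8)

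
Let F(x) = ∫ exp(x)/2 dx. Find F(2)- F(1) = -E/2 + exp(2)/2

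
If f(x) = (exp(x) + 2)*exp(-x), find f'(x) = -2*exp(-x)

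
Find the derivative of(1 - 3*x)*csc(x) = 3*x*cot(x)*csc(x) - cot(x)*csc(x) - 3*csc(x)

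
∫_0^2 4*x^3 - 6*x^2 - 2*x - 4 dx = -12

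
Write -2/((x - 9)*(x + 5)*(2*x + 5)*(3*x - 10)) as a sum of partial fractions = 54/(14875*(3*x - 10)) - 16/(4025*(2*x + 5)) + 1/(875*(x + 5)) - 1/(2737*(x - 9))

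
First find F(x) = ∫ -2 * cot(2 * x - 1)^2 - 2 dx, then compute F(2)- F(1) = cot(3) - cot(1)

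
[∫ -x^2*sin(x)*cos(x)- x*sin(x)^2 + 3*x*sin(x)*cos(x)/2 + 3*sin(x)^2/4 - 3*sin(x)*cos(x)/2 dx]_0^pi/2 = -pi^2/8 - 3/4 + 3*pi/8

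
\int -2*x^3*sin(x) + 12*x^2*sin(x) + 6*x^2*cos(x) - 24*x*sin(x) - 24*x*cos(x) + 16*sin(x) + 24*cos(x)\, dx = 2*(x - 2)^3*cos(x) + C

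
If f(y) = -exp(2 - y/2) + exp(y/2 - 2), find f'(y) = (exp(y - 4) + 1)*exp(2 - y/2)/2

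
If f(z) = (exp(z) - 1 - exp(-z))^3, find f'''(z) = (27*exp(6*z) - 24*exp(5*z) + 24*exp(z) + 27)*exp(-3*z)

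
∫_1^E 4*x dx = -2 + 2*exp(2)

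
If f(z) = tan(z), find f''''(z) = 24*tan(z)^5 + 40*tan(z)^3 + 16*tan(z)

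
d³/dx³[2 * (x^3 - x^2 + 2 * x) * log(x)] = (12*x^2*log(x) + 22*x^2 - 4*x - 4)/x^2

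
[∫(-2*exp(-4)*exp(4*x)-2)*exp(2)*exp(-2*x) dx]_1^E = -exp(-2 + 2*E) + exp(2 - 2*E)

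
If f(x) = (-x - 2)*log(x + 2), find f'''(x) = 1/(x^2 + 4*x + 4)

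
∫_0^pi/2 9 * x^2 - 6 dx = -3*pi + 3*pi^3/8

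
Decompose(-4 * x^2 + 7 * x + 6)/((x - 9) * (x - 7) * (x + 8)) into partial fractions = -6/(5*(x + 8)) + 47/(10*(x - 7)) - 15/(2*(x - 9))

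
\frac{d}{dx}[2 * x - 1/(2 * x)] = (4*x^2 + 1)/(2*x^2)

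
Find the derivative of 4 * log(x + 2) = 4/(x + 2)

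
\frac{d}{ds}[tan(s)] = cos(s)^(-2)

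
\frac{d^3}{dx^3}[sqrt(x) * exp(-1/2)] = 3*exp(-1/2)/(8*x^(5/2))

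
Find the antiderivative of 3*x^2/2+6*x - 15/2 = x^3/2 + 3*x^2 - 15*x/2 + C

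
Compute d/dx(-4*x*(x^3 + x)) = -16*x^3 - 8*x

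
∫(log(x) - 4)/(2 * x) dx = (log(x) - 4)^2/4 + C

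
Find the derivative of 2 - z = -1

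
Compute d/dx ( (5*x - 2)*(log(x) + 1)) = (5*x*log(x) + 10*x - 2)/x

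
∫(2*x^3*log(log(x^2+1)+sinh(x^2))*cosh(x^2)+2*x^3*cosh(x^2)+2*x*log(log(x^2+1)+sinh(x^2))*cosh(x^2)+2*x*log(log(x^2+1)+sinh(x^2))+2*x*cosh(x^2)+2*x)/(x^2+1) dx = (log(x^2 + 1) + sinh(x^2))*log(log(x^2 + 1) + sinh(x^2)) + C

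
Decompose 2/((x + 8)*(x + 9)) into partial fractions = -2/(x + 9) + 2/(x + 8)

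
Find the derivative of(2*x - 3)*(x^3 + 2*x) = 8*x^3 - 9*x^2 + 8*x - 6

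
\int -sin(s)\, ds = cos(s) + C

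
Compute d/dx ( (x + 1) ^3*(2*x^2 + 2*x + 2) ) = 10*x^4 + 32*x^3 + 42*x^2 + 28*x + 8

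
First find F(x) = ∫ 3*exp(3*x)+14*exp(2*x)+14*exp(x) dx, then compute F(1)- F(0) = -34 - 2*E + (2 + E)^2 + (2 + E)^3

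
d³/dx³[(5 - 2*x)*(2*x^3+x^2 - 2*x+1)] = 48 - 96*x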